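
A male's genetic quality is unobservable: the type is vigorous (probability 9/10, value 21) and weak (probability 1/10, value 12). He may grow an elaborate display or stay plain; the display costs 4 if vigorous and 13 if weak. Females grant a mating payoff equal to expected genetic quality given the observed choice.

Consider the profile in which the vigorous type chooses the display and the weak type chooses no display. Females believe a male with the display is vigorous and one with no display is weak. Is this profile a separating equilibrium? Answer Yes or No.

Under these beliefs, the display earns mating payoff 21 and no display earns mating payoff 12.
vigorous: the display nets 21 − 4 = 17; no display nets 12. vigorous prefers the display.
weak: the display nets 21 − 13 = 8; no display nets 12. weak prefers no display.
Neither type deviates, so the separating profile is an equilibrium.

Yes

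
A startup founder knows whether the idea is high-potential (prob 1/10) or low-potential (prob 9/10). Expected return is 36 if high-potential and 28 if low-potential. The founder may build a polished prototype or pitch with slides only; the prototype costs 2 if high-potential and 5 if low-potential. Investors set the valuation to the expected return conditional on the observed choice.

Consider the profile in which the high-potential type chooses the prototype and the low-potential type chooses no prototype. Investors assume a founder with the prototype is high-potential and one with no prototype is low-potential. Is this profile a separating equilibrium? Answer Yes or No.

No

Under these beliefs, the prototype earns valuation 36 and no prototype earns valuation 28.
high-potential: the prototype nets 36 − 2 = 34; no prototype nets 28. high-potential prefers the prototype.
low-potential: the prototype nets 36 − 5 = 31; no prototype nets 28. low-potential would deviate to the prototype.
low-potential has a profitable deviation, so the profile is not an equilibrium.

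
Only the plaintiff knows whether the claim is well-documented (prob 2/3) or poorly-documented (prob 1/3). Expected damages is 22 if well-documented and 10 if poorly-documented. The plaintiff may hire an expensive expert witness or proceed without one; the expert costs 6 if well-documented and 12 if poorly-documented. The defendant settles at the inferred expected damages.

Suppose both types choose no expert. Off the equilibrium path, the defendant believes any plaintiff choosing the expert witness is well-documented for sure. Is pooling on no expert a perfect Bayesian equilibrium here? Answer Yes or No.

On path, the defendant holds the prior and pays 2/3·22 + 1/3·10 = 18. Off path (the expert witness), believing well-documented, it pays 22.
well-documented: no expert nets 18; the expert witness nets 22 − 6 = 16. well-documented stays.
poorly-documented: no expert nets 18; the expert witness nets 22 − 12 = 10. poorly-documented stays.
No type deviates, so pooling is sustained.

Yes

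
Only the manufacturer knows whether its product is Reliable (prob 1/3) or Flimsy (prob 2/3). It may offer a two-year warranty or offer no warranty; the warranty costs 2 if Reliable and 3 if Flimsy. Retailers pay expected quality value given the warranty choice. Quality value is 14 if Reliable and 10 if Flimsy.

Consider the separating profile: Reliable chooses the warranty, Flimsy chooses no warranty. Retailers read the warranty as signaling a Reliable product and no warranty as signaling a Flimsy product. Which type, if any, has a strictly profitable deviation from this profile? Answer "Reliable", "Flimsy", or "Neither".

The warranty pays 14; no warranty pays 10.
Reliable: assigned the warranty, nets 14 − 2 = 12; deviating to no warranty nets 10.
Flimsy: assigned no warranty, nets 10; deviating to the warranty nets 14 − 3 = 11.
The Flimsy type gains 1 by deviating.

Flimsy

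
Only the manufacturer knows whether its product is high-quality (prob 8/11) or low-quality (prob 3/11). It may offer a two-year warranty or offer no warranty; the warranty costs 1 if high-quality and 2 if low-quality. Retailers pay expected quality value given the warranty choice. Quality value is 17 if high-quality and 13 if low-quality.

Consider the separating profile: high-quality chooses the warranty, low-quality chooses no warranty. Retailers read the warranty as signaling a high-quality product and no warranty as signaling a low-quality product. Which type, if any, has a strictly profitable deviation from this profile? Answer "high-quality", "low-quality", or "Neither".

low-quality

The warranty pays 17; no warranty pays 13.
high-quality: assigned the warranty, nets 17 − 1 = 16; deviating to no warranty nets 13.
low-quality: assigned no warranty, nets 13; deviating to the warranty nets 17 − 2 = 15.
The low-quality type gains 2 by deviating.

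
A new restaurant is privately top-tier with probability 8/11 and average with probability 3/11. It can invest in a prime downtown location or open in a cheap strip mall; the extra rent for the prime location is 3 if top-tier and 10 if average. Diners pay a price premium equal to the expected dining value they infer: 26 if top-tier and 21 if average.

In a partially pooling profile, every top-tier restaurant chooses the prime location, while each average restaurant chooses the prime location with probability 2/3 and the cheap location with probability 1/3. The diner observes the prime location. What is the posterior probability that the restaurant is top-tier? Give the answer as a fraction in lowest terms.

4/5

P(the prime location) = (8/11)·1 + (3/11)·(2/3) = 10/11.
By Bayes' rule, P(top-tier | the prime location) = (8/11) / (10/11) = 4/5.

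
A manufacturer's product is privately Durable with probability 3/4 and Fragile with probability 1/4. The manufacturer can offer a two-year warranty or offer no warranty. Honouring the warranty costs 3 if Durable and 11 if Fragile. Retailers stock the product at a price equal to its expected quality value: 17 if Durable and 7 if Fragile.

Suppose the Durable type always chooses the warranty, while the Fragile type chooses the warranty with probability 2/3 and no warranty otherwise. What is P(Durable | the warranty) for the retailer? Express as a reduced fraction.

9/11

P(the warranty) = (3/4)·1 + (1/4)·(2/3) = 11/12.
By Bayes' rule, P(Durable | the warranty) = (3/4) / (11/12) = 9/11.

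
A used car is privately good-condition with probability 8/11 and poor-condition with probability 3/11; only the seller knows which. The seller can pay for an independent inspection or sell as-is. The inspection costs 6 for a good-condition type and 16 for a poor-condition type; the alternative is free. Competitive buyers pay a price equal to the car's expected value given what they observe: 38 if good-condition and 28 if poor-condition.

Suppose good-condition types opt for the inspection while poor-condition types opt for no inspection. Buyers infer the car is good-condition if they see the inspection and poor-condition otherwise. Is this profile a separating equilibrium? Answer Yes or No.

Under these beliefs, the inspection earns price 38 and no inspection earns price 28.
good-condition: the inspection nets 38 − 6 = 32; no inspection nets 28. good-condition prefers the inspection.
poor-condition: the inspection nets 38 − 16 = 22; no inspection nets 28. poor-condition prefers no inspection.
Neither type deviates, so the separating profile is an equilibrium.

Yes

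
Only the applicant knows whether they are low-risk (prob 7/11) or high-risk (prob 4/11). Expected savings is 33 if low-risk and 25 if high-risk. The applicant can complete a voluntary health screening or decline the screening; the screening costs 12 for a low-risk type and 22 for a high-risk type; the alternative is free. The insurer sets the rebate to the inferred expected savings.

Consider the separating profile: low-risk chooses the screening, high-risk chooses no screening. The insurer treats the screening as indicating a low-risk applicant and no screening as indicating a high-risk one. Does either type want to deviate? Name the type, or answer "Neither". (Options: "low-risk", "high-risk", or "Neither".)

The screening pays 33; no screening pays 25.
low-risk: assigned the screening, nets 33 − 12 = 21; deviating to no screening nets 25.
high-risk: assigned no screening, nets 25; deviating to the screening nets 33 − 22 = 11.
The low-risk type gains 4 by deviating.

low-risk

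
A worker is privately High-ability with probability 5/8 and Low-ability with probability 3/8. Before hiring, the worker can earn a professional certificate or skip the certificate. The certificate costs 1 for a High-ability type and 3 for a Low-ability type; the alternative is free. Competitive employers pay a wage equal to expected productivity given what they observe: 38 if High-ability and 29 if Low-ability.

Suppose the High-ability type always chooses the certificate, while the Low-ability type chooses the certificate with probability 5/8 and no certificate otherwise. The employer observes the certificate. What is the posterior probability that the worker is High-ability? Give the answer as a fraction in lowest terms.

P(the certificate) = (5/8)·1 + (3/8)·(5/8) = 55/64.
By Bayes' rule, P(High-ability | the certificate) = (5/8) / (55/64) = 8/11.

8/11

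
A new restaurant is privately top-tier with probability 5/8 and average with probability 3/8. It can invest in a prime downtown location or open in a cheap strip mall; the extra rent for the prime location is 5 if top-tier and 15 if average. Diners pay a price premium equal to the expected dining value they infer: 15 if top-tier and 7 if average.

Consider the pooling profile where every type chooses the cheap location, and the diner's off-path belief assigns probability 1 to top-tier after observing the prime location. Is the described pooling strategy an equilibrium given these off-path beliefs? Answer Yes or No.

On path, the diner holds the prior and pays 5/8·15 + 3/8·7 = 12. Off path (the prime location), believing top-tier, it pays 15.
top-tier: the cheap location nets 12; the prime location nets 15 − 5 = 10. top-tier stays.
average: the cheap location nets 12; the prime location nets 15 − 15 = 0. average stays.
No type deviates, so pooling is sustained.

Yes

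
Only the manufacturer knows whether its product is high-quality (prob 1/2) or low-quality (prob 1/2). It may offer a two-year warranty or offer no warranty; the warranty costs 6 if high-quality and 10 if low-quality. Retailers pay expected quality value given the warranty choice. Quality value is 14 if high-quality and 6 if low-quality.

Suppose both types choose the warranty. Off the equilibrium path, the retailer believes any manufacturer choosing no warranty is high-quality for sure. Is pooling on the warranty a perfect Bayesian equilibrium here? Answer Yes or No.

On path, the retailer holds the prior and pays 1/2·14 + 1/2·6 = 10. Off path (no warranty), believing high-quality, it pays 14.
high-quality: the warranty nets 10 − 6 = 4; no warranty nets 14. high-quality would deviate.
low-quality: the warranty nets 10 − 10 = 0; no warranty nets 14. low-quality would deviate.
A type deviates, so pooling fails.

No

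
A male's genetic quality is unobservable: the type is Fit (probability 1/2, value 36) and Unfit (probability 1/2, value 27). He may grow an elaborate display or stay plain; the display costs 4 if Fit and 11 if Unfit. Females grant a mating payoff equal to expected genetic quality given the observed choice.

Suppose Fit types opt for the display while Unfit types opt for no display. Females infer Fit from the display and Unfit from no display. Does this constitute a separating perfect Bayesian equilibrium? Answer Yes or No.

Under these beliefs, the display earns mating payoff 36 and no display earns mating payoff 27.
Fit: the display nets 36 − 4 = 32; no display nets 27. Fit prefers the display.
Unfit: the display nets 36 − 11 = 25; no display nets 27. Unfit prefers no display.
Neither type deviates, so the separating profile is an equilibrium.

Yes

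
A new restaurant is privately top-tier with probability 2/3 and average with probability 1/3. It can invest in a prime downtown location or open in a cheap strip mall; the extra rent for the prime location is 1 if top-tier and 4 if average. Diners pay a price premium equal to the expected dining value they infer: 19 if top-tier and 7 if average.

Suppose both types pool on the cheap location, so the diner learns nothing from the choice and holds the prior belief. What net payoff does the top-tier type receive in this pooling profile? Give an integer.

Pooled price premium = 2/3·19 + 1/3·7 = 15.
top-tier pays no cost for the cheap location, so net payoff = 15.

15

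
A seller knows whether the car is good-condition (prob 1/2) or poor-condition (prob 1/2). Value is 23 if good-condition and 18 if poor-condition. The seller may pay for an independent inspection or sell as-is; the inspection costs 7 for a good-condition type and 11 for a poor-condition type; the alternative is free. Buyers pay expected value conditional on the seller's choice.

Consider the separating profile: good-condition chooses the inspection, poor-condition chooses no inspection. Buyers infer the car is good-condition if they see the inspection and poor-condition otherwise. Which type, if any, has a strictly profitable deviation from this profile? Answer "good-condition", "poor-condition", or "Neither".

good-condition

The inspection pays 23; no inspection pays 18.
good-condition: assigned the inspection, nets 23 − 7 = 16; deviating to no inspection nets 18.
poor-condition: assigned no inspection, nets 18; deviating to the inspection nets 23 − 11 = 12.
The good-condition type gains 2 by deviating.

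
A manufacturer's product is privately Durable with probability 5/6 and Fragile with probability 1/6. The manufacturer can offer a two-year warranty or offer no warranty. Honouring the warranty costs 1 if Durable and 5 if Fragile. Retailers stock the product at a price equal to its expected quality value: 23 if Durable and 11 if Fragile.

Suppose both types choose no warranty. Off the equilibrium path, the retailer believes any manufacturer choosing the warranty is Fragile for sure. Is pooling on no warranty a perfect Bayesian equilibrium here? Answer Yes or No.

Yes

On path, the retailer holds the prior and pays 5/6·23 + 1/6·11 = 21. Off path (the warranty), believing Fragile, it pays 11.
Durable: no warranty nets 21; the warranty nets 11 − 1 = 10. Durable stays.
Fragile: no warranty nets 21; the warranty nets 11 − 5 = 6. Fragile stays.
No type deviates, so pooling is sustained.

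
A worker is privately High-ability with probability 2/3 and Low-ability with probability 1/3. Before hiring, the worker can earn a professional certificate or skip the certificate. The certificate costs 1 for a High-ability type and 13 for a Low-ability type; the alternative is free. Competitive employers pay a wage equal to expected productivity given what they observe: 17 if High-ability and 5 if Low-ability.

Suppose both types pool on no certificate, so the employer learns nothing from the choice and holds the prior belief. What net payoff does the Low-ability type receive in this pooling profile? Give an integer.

Pooled wage = 2/3·17 + 1/3·5 = 13.
Low-ability pays no cost for no certificate, so net payoff = 13.

13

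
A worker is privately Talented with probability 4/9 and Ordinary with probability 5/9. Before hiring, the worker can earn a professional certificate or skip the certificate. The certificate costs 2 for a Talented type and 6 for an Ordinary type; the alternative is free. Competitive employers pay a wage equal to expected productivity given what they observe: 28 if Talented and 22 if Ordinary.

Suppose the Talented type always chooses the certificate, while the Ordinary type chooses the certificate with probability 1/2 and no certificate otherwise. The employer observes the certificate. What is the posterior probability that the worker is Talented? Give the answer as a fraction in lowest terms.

P(the certificate) = (4/9)·1 + (5/9)·(1/2) = 13/18.
By Bayes' rule, P(Talented | the certificate) = (4/9) / (13/18) = 8/13.

8/13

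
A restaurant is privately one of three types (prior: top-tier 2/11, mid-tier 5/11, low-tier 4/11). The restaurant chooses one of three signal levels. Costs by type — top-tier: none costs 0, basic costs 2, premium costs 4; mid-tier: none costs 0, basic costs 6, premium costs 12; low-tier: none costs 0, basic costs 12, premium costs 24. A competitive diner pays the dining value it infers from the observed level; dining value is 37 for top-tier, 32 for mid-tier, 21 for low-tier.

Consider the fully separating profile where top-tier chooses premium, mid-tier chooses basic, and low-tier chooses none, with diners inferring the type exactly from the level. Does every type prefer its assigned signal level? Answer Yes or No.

Yes

Separating price premiums: premium → 37, basic → 32, none → 21.
top-tier (assigned premium): none: 21 − 0 = 21; basic: 32 − 2 = 30; premium: 37 − 4 = 33. top-tier stays.
mid-tier (assigned basic): none: 21 − 0 = 21; basic: 32 − 6 = 26; premium: 37 − 12 = 25. mid-tier stays.
low-tier (assigned none): none: 21 − 0 = 21; basic: 32 − 12 = 20; premium: 37 − 24 = 13. low-tier stays.
Every type prefers its assigned level; separation holds.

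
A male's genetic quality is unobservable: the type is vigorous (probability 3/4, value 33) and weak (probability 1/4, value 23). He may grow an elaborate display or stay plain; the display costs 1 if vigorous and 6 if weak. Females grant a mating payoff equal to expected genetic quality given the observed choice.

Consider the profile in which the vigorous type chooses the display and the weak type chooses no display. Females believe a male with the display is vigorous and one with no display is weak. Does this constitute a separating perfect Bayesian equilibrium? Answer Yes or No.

Under these beliefs, the display earns mating payoff 33 and no display earns mating payoff 23.
vigorous: the display nets 33 − 1 = 32; no display nets 23. vigorous prefers the display.
weak: the display nets 33 − 6 = 27; no display nets 23. weak would deviate to the display.
weak has a profitable deviation, so the profile is not an equilibrium.

No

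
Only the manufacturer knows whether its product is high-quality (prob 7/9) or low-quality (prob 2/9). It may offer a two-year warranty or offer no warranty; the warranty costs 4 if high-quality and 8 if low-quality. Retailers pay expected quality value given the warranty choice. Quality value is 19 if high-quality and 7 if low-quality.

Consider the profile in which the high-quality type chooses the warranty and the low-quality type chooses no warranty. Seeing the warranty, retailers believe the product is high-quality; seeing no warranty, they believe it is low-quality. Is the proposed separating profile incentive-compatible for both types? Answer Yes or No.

No

Under these beliefs, the warranty earns price 19 and no warranty earns price 7.
high-quality: the warranty nets 19 − 4 = 15; no warranty nets 7. high-quality prefers the warranty.
low-quality: the warranty nets 19 − 8 = 11; no warranty nets 7. low-quality would deviate to the warranty.
low-quality has a profitable deviation, so the profile is not an equilibrium.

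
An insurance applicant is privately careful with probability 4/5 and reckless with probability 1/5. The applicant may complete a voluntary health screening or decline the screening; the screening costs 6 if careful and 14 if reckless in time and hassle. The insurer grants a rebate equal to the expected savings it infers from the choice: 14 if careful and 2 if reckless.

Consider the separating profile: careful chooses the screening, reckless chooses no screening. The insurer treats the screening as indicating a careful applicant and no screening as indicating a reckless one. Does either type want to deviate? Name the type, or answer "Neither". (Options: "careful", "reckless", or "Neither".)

Neither

The screening pays 14; no screening pays 2.
careful: assigned the screening, nets 14 − 6 = 8; deviating to no screening nets 2.
reckless: assigned no screening, nets 2; deviating to the screening nets 14 − 14 = 0.
Both types strictly prefer their assigned action; no profitable deviation.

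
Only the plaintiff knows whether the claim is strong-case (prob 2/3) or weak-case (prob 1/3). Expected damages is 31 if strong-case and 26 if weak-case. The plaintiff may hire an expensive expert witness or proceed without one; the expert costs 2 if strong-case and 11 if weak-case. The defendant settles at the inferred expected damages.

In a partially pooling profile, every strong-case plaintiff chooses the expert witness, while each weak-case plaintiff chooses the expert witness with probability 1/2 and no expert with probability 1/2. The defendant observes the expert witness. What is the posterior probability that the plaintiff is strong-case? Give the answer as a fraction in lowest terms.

P(the expert witness) = (2/3)·1 + (1/3)·(1/2) = 5/6.
By Bayes' rule, P(strong-case | the expert witness) = (2/3) / (5/6) = 4/5.

4/5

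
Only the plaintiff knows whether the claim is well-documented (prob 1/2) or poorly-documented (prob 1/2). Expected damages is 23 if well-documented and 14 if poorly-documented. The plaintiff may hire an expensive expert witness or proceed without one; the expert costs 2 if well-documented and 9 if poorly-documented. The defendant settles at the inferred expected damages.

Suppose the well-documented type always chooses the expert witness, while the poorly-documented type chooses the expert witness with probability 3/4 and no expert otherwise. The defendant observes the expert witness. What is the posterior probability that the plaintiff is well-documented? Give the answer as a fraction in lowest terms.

P(the expert witness) = (1/2)·1 + (1/2)·(3/4) = 7/8.
By Bayes' rule, P(well-documented | the expert witness) = (1/2) / (7/8) = 4/7.

4/7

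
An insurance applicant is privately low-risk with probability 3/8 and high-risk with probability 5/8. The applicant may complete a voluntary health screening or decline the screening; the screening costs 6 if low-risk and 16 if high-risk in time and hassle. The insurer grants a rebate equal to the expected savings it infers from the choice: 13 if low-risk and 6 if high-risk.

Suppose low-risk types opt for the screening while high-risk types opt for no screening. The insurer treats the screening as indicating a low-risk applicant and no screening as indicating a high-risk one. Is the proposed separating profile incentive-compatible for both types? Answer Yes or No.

Yes

Under these beliefs, the screening earns rebate 13 and no screening earns rebate 6.
low-risk: the screening nets 13 − 6 = 7; no screening nets 6. low-risk prefers the screening.
high-risk: the screening nets 13 − 16 = -3; no screening nets 6. high-risk prefers no screening.
Neither type deviates, so the separating profile is an equilibrium.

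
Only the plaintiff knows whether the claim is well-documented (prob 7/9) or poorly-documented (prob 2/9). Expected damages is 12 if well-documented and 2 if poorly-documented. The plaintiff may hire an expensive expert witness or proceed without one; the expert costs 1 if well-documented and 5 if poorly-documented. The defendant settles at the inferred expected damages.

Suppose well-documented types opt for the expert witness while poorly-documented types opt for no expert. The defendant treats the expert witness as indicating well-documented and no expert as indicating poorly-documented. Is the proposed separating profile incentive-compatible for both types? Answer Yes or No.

Under these beliefs, the expert witness earns settlement 12 and no expert earns settlement 2.
well-documented: the expert witness nets 12 − 1 = 11; no expert nets 2. well-documented prefers the expert witness.
poorly-documented: the expert witness nets 12 − 5 = 7; no expert nets 2. poorly-documented would deviate to the expert witness.
poorly-documented has a profitable deviation, so the profile is not an equilibrium.

No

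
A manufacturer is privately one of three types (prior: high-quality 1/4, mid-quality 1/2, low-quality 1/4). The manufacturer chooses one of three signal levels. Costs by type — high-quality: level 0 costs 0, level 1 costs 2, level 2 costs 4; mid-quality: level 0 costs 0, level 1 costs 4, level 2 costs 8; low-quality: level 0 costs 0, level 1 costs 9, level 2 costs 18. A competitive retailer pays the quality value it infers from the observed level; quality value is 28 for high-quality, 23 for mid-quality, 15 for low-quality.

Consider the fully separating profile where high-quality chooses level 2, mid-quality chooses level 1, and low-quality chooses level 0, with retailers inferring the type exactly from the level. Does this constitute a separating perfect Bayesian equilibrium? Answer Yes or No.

No

Separating prices: level 2 → 28, level 1 → 23, level 0 → 15.
high-quality (assigned level 2): level 0: 15 − 0 = 15; level 1: 23 − 2 = 21; level 2: 28 − 4 = 24. high-quality stays.
mid-quality (assigned level 1): level 0: 15 − 0 = 15; level 1: 23 − 4 = 19; level 2: 28 − 8 = 20. mid-quality prefers level 2.
low-quality (assigned level 0): level 0: 15 − 0 = 15; level 1: 23 − 9 = 14; level 2: 28 − 18 = 10. low-quality stays.
At least one type deviates; the separating profile fails.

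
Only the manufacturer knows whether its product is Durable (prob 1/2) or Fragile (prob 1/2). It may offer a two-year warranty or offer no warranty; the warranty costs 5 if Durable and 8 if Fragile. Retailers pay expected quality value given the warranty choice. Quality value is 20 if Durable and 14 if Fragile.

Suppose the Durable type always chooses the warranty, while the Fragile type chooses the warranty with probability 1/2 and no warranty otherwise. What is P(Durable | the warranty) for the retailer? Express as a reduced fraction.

P(the warranty) = (1/2)·1 + (1/2)·(1/2) = 3/4.
By Bayes' rule, P(Durable | the warranty) = (1/2) / (3/4) = 2/3.

2/3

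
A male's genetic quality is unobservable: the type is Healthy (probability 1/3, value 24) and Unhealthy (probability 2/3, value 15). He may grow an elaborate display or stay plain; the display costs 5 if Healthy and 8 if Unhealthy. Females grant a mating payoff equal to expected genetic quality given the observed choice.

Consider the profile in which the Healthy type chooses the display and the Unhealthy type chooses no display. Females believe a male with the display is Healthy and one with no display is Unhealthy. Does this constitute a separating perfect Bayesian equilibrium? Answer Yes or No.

No

Under these beliefs, the display earns mating payoff 24 and no display earns mating payoff 15.
Healthy: the display nets 24 − 5 = 19; no display nets 15. Healthy prefers the display.
Unhealthy: the display nets 24 − 8 = 16; no display nets 15. Unhealthy would deviate to the display.
Unhealthy has a profitable deviation, so the profile is not an equilibrium.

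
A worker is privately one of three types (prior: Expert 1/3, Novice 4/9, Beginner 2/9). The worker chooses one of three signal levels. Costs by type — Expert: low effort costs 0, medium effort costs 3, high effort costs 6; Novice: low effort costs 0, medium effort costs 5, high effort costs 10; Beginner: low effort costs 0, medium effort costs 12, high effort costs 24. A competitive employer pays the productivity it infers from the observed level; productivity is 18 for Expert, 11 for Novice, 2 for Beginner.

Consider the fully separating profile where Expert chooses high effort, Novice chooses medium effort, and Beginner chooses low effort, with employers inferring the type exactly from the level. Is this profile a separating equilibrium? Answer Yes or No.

No

Separating wages: high effort → 18, medium effort → 11, low effort → 2.
Expert (assigned high effort): low effort: 2 − 0 = 2; medium effort: 11 − 3 = 8; high effort: 18 − 6 = 12. Expert stays.
Novice (assigned medium effort): low effort: 2 − 0 = 2; medium effort: 11 − 5 = 6; high effort: 18 − 10 = 8. Novice prefers high effort.
Beginner (assigned low effort): low effort: 2 − 0 = 2; medium effort: 11 − 12 = -1; high effort: 18 − 24 = -6. Beginner stays.
At least one type deviates; the separating profile fails.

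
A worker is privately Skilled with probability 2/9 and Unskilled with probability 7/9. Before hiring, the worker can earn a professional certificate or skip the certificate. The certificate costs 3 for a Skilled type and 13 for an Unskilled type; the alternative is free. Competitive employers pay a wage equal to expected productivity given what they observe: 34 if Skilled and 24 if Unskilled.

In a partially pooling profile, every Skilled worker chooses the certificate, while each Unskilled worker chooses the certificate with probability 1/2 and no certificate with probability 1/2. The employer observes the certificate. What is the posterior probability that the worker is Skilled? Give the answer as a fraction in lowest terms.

P(the certificate) = (2/9)·1 + (7/9)·(1/2) = 11/18.
By Bayes' rule, P(Skilled | the certificate) = (2/9) / (11/18) = 4/11.

4/11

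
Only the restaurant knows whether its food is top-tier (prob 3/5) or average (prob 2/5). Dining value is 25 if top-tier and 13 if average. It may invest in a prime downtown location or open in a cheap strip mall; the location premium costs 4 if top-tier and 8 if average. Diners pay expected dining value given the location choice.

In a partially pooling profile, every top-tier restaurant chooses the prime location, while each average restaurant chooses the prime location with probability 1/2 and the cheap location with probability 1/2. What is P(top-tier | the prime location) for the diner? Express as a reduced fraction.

P(the prime location) = (3/5)·1 + (2/5)·(1/2) = 4/5.
By Bayes' rule, P(top-tier | the prime location) = (3/5) / (4/5) = 3/4.

3/4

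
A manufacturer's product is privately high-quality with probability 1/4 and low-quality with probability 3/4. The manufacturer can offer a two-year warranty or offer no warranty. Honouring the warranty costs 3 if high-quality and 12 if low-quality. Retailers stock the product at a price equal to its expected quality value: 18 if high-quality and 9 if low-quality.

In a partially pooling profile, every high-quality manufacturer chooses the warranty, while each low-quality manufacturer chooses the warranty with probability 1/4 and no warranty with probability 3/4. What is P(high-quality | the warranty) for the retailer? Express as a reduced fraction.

P(the warranty) = (1/4)·1 + (3/4)·(1/4) = 7/16.
By Bayes' rule, P(high-quality | the warranty) = (1/4) / (7/16) = 4/7.

4/7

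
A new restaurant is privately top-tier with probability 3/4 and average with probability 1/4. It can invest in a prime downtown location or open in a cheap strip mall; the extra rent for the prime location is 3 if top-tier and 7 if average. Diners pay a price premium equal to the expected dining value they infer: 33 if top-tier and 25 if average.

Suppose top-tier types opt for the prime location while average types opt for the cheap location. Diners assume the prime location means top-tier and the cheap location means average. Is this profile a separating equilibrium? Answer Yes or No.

Under these beliefs, the prime location earns price premium 33 and the cheap location earns price premium 25.
top-tier: the prime location nets 33 − 3 = 30; the cheap location nets 25. top-tier prefers the prime location.
average: the prime location nets 33 − 7 = 26; the cheap location nets 25. average would deviate to the prime location.
average has a profitable deviation, so the profile is not an equilibrium.

No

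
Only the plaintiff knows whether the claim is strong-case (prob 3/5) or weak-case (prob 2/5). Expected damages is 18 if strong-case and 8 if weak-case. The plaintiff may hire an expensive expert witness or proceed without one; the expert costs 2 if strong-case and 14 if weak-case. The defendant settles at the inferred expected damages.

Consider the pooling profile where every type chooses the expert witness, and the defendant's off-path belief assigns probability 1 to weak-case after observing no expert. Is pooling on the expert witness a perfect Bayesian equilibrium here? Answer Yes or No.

On path, the defendant holds the prior and pays 3/5·18 + 2/5·8 = 14. Off path (no expert), believing weak-case, it pays 8.
strong-case: the expert witness nets 14 − 2 = 12; no expert nets 8. strong-case stays.
weak-case: the expert witness nets 14 − 14 = 0; no expert nets 8. weak-case would deviate.
A type deviates, so pooling fails.

No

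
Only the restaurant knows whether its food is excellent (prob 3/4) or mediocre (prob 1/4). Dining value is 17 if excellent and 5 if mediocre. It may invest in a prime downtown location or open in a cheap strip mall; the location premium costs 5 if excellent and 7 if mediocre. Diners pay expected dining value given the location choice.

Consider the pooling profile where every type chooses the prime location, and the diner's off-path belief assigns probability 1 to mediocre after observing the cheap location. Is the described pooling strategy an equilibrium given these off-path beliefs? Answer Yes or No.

Yes

On path, the diner holds the prior and pays 3/4·17 + 1/4·5 = 14. Off path (the cheap location), believing mediocre, it pays 5.
excellent: the prime location nets 14 − 5 = 9; the cheap location nets 5. excellent stays.
mediocre: the prime location nets 14 − 7 = 7; the cheap location nets 5. mediocre stays.
No type deviates, so pooling is sustained.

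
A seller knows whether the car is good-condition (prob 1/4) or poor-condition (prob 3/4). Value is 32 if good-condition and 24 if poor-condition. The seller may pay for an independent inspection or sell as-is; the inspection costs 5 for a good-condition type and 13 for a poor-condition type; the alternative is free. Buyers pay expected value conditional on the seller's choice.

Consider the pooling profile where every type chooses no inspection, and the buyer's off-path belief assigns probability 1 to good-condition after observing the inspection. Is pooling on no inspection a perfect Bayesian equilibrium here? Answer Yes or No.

On path, the buyer holds the prior and pays 1/4·32 + 3/4·24 = 26. Off path (the inspection), believing good-condition, it pays 32.
good-condition: no inspection nets 26; the inspection nets 32 − 5 = 27. good-condition would deviate.
poor-condition: no inspection nets 26; the inspection nets 32 − 13 = 19. poor-condition stays.
A type deviates, so pooling fails.

No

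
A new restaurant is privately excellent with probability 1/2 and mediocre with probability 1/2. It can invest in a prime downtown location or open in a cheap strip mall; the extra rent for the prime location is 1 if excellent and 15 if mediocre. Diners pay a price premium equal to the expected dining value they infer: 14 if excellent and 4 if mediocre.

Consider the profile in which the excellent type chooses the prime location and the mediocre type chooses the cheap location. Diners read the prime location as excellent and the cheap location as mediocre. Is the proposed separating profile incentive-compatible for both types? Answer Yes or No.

Under these beliefs, the prime location earns price premium 14 and the cheap location earns price premium 4.
excellent: the prime location nets 14 − 1 = 13; the cheap location nets 4. excellent prefers the prime location.
mediocre: the prime location nets 14 − 15 = -1; the cheap location nets 4. mediocre prefers the cheap location.
Neither type deviates, so the separating profile is an equilibrium.

Yes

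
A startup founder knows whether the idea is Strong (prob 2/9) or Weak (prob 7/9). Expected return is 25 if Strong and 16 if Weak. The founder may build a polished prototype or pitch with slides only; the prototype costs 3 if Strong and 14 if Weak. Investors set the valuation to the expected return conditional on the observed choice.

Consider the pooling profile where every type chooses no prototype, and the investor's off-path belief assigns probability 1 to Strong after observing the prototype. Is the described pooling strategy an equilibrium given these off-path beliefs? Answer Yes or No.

No

On path, the investor holds the prior and pays 2/9·25 + 7/9·16 = 18. Off path (the prototype), believing Strong, it pays 25.
Strong: no prototype nets 18; the prototype nets 25 − 3 = 22. Strong would deviate.
Weak: no prototype nets 18; the prototype nets 25 − 14 = 11. Weak stays.
A type deviates, so pooling fails.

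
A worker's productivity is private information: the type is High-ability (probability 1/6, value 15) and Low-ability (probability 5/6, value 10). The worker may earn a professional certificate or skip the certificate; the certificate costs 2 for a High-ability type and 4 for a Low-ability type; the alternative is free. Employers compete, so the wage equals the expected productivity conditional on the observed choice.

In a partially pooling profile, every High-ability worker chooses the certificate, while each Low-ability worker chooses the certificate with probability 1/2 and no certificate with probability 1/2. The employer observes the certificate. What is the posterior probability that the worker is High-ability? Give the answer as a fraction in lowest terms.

2/7

P(the certificate) = (1/6)·1 + (5/6)·(1/2) = 7/12.
By Bayes' rule, P(High-ability | the certificate) = (1/6) / (7/12) = 2/7.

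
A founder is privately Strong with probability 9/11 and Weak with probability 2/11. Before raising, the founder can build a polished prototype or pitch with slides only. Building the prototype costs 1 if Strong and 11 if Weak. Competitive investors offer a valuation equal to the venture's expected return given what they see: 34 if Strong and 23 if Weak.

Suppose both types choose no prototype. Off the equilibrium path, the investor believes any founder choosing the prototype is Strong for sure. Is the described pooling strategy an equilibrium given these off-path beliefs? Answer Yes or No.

On path, the investor holds the prior and pays 9/11·34 + 2/11·23 = 32. Off path (the prototype), believing Strong, it pays 34.
Strong: no prototype nets 32; the prototype nets 34 − 1 = 33. Strong would deviate.
Weak: no prototype nets 32; the prototype nets 34 − 11 = 23. Weak stays.
A type deviates, so pooling fails.

No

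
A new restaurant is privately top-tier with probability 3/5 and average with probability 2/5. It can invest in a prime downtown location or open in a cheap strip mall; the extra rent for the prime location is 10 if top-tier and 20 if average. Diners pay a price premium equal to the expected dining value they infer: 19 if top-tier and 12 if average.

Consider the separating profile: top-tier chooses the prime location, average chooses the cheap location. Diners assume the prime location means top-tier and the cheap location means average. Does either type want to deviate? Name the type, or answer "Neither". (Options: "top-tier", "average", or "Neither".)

top-tier

The prime location pays 19; the cheap location pays 12.
top-tier: assigned the prime location, nets 19 − 10 = 9; deviating to the cheap location nets 12.
average: assigned the cheap location, nets 12; deviating to the prime location nets 19 − 20 = -1.
The top-tier type gains 3 by deviating.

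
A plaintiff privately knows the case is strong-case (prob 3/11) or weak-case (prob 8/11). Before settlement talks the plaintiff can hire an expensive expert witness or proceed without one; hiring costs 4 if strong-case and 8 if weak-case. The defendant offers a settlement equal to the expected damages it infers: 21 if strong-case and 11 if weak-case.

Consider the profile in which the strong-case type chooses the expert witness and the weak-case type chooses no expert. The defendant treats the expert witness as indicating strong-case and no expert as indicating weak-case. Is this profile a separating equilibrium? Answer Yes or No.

No

Under these beliefs, the expert witness earns settlement 21 and no expert earns settlement 11.
strong-case: the expert witness nets 21 − 4 = 17; no expert nets 11. strong-case prefers the expert witness.
weak-case: the expert witness nets 21 − 8 = 13; no expert nets 11. weak-case would deviate to the expert witness.
weak-case has a profitable deviation, so the profile is not an equilibrium.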